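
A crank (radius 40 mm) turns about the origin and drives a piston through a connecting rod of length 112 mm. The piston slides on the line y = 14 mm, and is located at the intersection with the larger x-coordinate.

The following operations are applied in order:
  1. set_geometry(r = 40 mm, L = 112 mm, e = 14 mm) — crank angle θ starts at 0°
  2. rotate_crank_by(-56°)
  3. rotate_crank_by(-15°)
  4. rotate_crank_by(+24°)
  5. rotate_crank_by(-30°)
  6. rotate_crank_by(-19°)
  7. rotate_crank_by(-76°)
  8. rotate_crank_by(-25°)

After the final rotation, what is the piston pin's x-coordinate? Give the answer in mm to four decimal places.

73.7241

set_geometry: r = 40 mm, L = 112 mm, e = 14 mm; θ ← 0°
rotate_crank_by(-56°): θ ← 0° -56° = -56°
rotate_crank_by(-15°): θ ← -56° -15° = -71°
rotate_crank_by(+24°): θ ← -71° +24° = -47°
rotate_crank_by(-30°): θ ← -47° -30° = -77°
rotate_crank_by(-19°): θ ← -77° -19° = -96°
rotate_crank_by(-76°): θ ← -96° -76° = -172°
rotate_crank_by(-25°): θ ← -172° -25° = -197°
crank pin P = (r cos θ, r sin θ) = (-38.252190, 11.694868)
h = r sin θ − e = 11.694868 − 14 = -2.305132
x = r cos θ + √(L² − h²) = -38.252190 + √(12544.0 − 5.3136) = -38.252190 + 111.976276 = 73.724086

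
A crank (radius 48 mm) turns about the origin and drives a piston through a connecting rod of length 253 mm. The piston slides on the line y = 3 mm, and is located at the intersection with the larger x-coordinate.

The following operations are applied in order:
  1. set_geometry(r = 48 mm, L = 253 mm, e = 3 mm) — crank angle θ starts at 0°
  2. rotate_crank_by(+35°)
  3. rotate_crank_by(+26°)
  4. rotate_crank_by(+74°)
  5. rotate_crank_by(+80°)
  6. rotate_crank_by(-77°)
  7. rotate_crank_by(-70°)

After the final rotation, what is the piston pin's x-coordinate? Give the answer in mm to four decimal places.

267.5534

set_geometry: r = 48 mm, L = 253 mm, e = 3 mm; θ ← 0°
rotate_crank_by(+35°): θ ← 0° +35° = 35°
rotate_crank_by(+26°): θ ← 35° +26° = 61°
rotate_crank_by(+74°): θ ← 61° +74° = 135°
rotate_crank_by(+80°): θ ← 135° +80° = 215°
rotate_crank_by(-77°): θ ← 215° -77° = 138°
rotate_crank_by(-70°): θ ← 138° -70° = 68°
crank pin P = (r cos θ, r sin θ) = (17.981116, 44.504825)
h = r sin θ − e = 44.504825 − 3 = 41.504825
x = r cos θ + √(L² − h²) = 17.981116 + √(64009.0 − 1722.6505) = 17.981116 + 249.572333 = 267.553450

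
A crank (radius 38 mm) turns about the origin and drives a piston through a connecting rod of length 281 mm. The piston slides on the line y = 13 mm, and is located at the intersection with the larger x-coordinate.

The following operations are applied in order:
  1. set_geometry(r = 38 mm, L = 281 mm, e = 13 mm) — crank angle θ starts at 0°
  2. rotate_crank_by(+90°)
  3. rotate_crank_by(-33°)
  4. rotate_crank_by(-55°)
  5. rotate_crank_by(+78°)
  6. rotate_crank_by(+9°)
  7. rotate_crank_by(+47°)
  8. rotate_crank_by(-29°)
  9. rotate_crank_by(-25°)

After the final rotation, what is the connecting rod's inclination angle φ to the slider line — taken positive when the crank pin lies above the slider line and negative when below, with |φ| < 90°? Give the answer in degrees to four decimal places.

set_geometry: r = 38 mm, L = 281 mm, e = 13 mm; θ ← 0°
rotate_crank_by(+90°): θ ← 0° +90° = 90°
rotate_crank_by(-33°): θ ← 90° -33° = 57°
rotate_crank_by(-55°): θ ← 57° -55° = 2°
rotate_crank_by(+78°): θ ← 2° +78° = 80°
rotate_crank_by(+9°): θ ← 80° +9° = 89°
rotate_crank_by(+47°): θ ← 89° +47° = 136°
rotate_crank_by(-29°): θ ← 136° -29° = 107°
rotate_crank_by(-25°): θ ← 107° -25° = 82°
crank pin P = (r cos θ, r sin θ) = (5.288578, 37.630187)
h = r sin θ − e = 37.630187 − 13 = 24.630187
sin φ = h / L = 24.630187 / 281 = 0.08765191
φ = arcsin(0.08765191) = 5.028537°

5.0285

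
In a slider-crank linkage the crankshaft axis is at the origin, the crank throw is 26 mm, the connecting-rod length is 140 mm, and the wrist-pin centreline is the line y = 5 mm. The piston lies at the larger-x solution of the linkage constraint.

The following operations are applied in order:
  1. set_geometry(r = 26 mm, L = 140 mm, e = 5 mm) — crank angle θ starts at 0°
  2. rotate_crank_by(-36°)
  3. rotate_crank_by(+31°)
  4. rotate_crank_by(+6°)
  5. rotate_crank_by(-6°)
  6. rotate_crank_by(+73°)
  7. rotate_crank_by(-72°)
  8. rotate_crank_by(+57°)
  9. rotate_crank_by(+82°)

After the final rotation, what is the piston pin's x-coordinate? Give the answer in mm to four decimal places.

set_geometry: r = 26 mm, L = 140 mm, e = 5 mm; θ ← 0°
rotate_crank_by(-36°): θ ← 0° -36° = -36°
rotate_crank_by(+31°): θ ← -36° +31° = -5°
rotate_crank_by(+6°): θ ← -5° +6° = 1°
rotate_crank_by(-6°): θ ← 1° -6° = -5°
rotate_crank_by(+73°): θ ← -5° +73° = 68°
rotate_crank_by(-72°): θ ← 68° -72° = -4°
rotate_crank_by(+57°): θ ← -4° +57° = 53°
rotate_crank_by(+82°): θ ← 53° +82° = 135°
crank pin P = (r cos θ, r sin θ) = (-18.384776, 18.384776)
h = r sin θ − e = 18.384776 − 5 = 13.384776
x = r cos θ + √(L² − h²) = -18.384776 + √(19600.0 − 179.1522) = -18.384776 + 139.358702 = 120.973925

120.9739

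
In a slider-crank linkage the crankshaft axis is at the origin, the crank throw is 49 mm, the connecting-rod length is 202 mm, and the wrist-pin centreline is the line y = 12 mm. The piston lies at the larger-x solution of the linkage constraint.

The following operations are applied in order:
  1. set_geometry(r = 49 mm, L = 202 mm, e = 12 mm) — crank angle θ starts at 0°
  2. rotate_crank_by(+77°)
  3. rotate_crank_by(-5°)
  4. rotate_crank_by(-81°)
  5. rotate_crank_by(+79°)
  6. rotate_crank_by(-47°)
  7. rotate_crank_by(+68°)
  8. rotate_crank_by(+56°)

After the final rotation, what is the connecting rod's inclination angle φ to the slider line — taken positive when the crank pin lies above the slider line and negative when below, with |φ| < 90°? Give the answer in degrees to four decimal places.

4.1696

set_geometry: r = 49 mm, L = 202 mm, e = 12 mm; θ ← 0°
rotate_crank_by(+77°): θ ← 0° +77° = 77°
rotate_crank_by(-5°): θ ← 77° -5° = 72°
rotate_crank_by(-81°): θ ← 72° -81° = -9°
rotate_crank_by(+79°): θ ← -9° +79° = 70°
rotate_crank_by(-47°): θ ← 70° -47° = 23°
rotate_crank_by(+68°): θ ← 23° +68° = 91°
rotate_crank_by(+56°): θ ← 91° +56° = 147°
crank pin P = (r cos θ, r sin θ) = (-41.094858, 26.687313)
h = r sin θ − e = 26.687313 − 12 = 14.687313
sin φ = h / L = 14.687313 / 202 = 0.07270947
φ = arcsin(0.07270947) = 4.169625°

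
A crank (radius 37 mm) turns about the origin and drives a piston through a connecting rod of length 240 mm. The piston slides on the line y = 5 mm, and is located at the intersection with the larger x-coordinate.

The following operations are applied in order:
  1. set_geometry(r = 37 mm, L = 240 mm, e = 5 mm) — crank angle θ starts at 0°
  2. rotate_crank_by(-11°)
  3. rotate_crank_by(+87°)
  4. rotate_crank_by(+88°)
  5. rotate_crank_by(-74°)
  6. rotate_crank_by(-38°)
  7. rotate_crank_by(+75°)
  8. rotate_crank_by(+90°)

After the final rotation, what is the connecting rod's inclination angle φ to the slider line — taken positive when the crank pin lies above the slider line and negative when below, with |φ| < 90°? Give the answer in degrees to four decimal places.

set_geometry: r = 37 mm, L = 240 mm, e = 5 mm; θ ← 0°
rotate_crank_by(-11°): θ ← 0° -11° = -11°
rotate_crank_by(+87°): θ ← -11° +87° = 76°
rotate_crank_by(+88°): θ ← 76° +88° = 164°
rotate_crank_by(-74°): θ ← 164° -74° = 90°
rotate_crank_by(-38°): θ ← 90° -38° = 52°
rotate_crank_by(+75°): θ ← 52° +75° = 127°
rotate_crank_by(+90°): θ ← 127° +90° = 217°
crank pin P = (r cos θ, r sin θ) = (-29.549514, -22.267156)
h = r sin θ − e = -22.267156 − 5 = -27.267156
sin φ = h / L = -27.267156 / 240 = -0.11361315
φ = arcsin(-0.11361315) = -6.523640°

-6.5236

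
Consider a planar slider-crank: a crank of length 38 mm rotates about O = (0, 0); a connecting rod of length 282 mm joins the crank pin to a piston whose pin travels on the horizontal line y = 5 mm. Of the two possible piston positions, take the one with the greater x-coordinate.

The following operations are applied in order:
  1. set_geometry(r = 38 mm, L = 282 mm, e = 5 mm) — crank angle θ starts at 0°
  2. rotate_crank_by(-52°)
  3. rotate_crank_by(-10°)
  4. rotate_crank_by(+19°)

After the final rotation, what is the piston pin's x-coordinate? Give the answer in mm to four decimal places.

set_geometry: r = 38 mm, L = 282 mm, e = 5 mm; θ ← 0°
rotate_crank_by(-52°): θ ← 0° -52° = -52°
rotate_crank_by(-10°): θ ← -52° -10° = -62°
rotate_crank_by(+19°): θ ← -62° +19° = -43°
crank pin P = (r cos θ, r sin θ) = (27.791441, -25.915938)
h = r sin θ − e = -25.915938 − 5 = -30.915938
x = r cos θ + √(L² − h²) = 27.791441 + √(79524.0 − 955.7952) = 27.791441 + 280.300205 = 308.091645

308.0916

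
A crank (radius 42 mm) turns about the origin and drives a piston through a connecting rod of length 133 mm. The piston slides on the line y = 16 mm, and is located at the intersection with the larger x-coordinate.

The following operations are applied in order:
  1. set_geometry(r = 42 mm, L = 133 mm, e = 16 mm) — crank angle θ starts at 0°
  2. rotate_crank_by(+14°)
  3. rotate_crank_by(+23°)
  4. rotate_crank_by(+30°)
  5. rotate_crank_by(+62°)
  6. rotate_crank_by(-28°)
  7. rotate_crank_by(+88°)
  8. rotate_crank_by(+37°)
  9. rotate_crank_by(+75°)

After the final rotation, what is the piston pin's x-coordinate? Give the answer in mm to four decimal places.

set_geometry: r = 42 mm, L = 133 mm, e = 16 mm; θ ← 0°
rotate_crank_by(+14°): θ ← 0° +14° = 14°
rotate_crank_by(+23°): θ ← 14° +23° = 37°
rotate_crank_by(+30°): θ ← 37° +30° = 67°
rotate_crank_by(+62°): θ ← 67° +62° = 129°
rotate_crank_by(-28°): θ ← 129° -28° = 101°
rotate_crank_by(+88°): θ ← 101° +88° = 189°
rotate_crank_by(+37°): θ ← 189° +37° = 226°
rotate_crank_by(+75°): θ ← 226° +75° = 301°
crank pin P = (r cos θ, r sin θ) = (21.631599, -36.001027)
h = r sin θ − e = -36.001027 − 16 = -52.001027
x = r cos θ + √(L² − h²) = 21.631599 + √(17689.0 − 2704.1068) = 21.631599 + 122.412798 = 144.044398

144.0444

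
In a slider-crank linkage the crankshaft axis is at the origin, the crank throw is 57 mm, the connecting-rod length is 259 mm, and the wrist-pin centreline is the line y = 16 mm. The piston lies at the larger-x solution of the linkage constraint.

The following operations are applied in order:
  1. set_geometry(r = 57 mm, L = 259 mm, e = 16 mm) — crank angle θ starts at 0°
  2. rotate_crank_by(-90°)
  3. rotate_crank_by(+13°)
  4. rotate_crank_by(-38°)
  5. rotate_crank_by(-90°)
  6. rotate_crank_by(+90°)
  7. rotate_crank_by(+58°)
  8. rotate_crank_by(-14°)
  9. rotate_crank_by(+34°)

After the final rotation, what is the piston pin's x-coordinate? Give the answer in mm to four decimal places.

299.5903

set_geometry: r = 57 mm, L = 259 mm, e = 16 mm; θ ← 0°
rotate_crank_by(-90°): θ ← 0° -90° = -90°
rotate_crank_by(+13°): θ ← -90° +13° = -77°
rotate_crank_by(-38°): θ ← -77° -38° = -115°
rotate_crank_by(-90°): θ ← -115° -90° = -205°
rotate_crank_by(+90°): θ ← -205° +90° = -115°
rotate_crank_by(+58°): θ ← -115° +58° = -57°
rotate_crank_by(-14°): θ ← -57° -14° = -71°
rotate_crank_by(+34°): θ ← -71° +34° = -37°
crank pin P = (r cos θ, r sin θ) = (45.522224, -34.303456)
h = r sin θ − e = -34.303456 − 16 = -50.303456
x = r cos θ + √(L² − h²) = 45.522224 + √(67081.0 − 2530.4377) = 45.522224 + 254.068027 = 299.590251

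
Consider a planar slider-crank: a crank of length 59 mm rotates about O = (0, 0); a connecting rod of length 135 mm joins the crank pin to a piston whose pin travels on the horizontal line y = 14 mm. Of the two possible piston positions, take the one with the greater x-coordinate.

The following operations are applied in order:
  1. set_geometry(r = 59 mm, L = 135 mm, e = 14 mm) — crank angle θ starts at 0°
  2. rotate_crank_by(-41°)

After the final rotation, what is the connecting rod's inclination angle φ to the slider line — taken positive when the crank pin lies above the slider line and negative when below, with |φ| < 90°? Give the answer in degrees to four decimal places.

set_geometry: r = 59 mm, L = 135 mm, e = 14 mm; θ ← 0°
rotate_crank_by(-41°): θ ← 0° -41° = -41°
crank pin P = (r cos θ, r sin θ) = (44.527865, -38.707483)
h = r sin θ − e = -38.707483 − 14 = -52.707483
sin φ = h / L = -52.707483 / 135 = -0.39042580
φ = arcsin(-0.39042580) = -22.980996°

-22.9810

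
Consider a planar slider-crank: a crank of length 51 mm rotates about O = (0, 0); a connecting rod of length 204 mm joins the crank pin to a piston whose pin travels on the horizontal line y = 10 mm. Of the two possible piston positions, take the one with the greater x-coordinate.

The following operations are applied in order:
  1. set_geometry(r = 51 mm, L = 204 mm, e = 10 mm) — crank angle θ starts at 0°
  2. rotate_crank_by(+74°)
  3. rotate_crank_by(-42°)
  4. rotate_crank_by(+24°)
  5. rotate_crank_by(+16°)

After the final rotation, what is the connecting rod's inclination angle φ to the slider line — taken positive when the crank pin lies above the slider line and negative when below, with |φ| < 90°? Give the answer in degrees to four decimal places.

set_geometry: r = 51 mm, L = 204 mm, e = 10 mm; θ ← 0°
rotate_crank_by(+74°): θ ← 0° +74° = 74°
rotate_crank_by(-42°): θ ← 74° -42° = 32°
rotate_crank_by(+24°): θ ← 32° +24° = 56°
rotate_crank_by(+16°): θ ← 56° +16° = 72°
crank pin P = (r cos θ, r sin θ) = (15.759867, 48.503882)
h = r sin θ − e = 48.503882 − 10 = 38.503882
sin φ = h / L = 38.503882 / 204 = 0.18874452
φ = arcsin(0.18874452) = 10.879525°

10.8795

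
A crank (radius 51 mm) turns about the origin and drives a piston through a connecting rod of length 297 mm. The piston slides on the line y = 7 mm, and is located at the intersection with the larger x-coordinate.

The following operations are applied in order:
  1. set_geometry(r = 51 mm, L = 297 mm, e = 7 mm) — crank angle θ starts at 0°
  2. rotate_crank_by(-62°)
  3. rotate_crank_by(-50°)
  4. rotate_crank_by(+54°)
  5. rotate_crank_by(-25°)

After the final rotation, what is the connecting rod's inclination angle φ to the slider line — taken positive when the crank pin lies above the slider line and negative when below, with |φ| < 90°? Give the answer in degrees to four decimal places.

-11.1867

set_geometry: r = 51 mm, L = 297 mm, e = 7 mm; θ ← 0°
rotate_crank_by(-62°): θ ← 0° -62° = -62°
rotate_crank_by(-50°): θ ← -62° -50° = -112°
rotate_crank_by(+54°): θ ← -112° +54° = -58°
rotate_crank_by(-25°): θ ← -58° -25° = -83°
crank pin P = (r cos θ, r sin θ) = (6.215337, -50.619854)
h = r sin θ − e = -50.619854 − 7 = -57.619854
sin φ = h / L = -57.619854 / 297 = -0.19400624
φ = arcsin(-0.19400624) = -11.186677°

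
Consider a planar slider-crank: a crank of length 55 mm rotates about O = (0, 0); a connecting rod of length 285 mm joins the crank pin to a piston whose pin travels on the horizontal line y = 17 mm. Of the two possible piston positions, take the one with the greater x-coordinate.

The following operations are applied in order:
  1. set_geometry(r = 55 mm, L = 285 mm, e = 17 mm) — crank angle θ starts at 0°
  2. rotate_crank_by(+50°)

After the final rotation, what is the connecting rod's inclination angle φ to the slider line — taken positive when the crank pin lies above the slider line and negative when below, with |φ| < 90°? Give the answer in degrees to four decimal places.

5.0591

set_geometry: r = 55 mm, L = 285 mm, e = 17 mm; θ ← 0°
rotate_crank_by(+50°): θ ← 0° +50° = 50°
crank pin P = (r cos θ, r sin θ) = (35.353319, 42.132444)
h = r sin θ − e = 42.132444 − 17 = 25.132444
sin φ = h / L = 25.132444 / 285 = 0.08818402
φ = arcsin(0.08818402) = 5.059143°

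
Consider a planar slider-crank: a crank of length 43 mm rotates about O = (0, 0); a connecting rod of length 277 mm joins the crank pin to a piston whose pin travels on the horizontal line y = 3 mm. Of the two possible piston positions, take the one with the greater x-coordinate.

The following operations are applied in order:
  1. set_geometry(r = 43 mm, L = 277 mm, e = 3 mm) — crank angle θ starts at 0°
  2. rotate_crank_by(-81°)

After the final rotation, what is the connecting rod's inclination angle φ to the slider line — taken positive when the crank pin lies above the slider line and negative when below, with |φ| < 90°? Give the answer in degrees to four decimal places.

set_geometry: r = 43 mm, L = 277 mm, e = 3 mm; θ ← 0°
rotate_crank_by(-81°): θ ← 0° -81° = -81°
crank pin P = (r cos θ, r sin θ) = (6.726682, -42.470599)
h = r sin θ − e = -42.470599 − 3 = -45.470599
sin φ = h / L = -45.470599 / 277 = -0.16415379
φ = arcsin(-0.16415379) = -9.448080°

-9.4481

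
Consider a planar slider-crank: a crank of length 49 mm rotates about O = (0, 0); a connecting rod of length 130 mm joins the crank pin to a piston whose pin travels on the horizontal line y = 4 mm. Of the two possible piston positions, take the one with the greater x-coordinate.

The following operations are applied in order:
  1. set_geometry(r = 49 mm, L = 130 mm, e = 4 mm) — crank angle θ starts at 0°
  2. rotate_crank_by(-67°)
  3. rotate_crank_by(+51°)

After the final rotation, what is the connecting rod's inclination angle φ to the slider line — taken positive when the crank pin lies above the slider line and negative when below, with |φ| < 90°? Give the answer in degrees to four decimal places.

set_geometry: r = 49 mm, L = 130 mm, e = 4 mm; θ ← 0°
rotate_crank_by(-67°): θ ← 0° -67° = -67°
rotate_crank_by(+51°): θ ← -67° +51° = -16°
crank pin P = (r cos θ, r sin θ) = (47.101823, -13.506230)
h = r sin θ − e = -13.506230 − 4 = -17.506230
sin φ = h / L = -17.506230 / 130 = -0.13466331
φ = arcsin(-0.13466331) = -7.739151°

-7.7392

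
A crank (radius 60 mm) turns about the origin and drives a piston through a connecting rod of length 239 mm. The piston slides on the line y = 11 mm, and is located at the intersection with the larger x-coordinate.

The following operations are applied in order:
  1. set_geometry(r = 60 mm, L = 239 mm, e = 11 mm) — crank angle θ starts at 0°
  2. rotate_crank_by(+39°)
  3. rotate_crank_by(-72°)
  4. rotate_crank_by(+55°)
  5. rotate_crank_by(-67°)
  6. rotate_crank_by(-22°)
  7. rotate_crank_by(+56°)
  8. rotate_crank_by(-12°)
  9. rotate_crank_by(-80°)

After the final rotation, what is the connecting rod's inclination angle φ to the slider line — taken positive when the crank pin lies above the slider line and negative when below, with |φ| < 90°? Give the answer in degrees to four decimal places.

set_geometry: r = 60 mm, L = 239 mm, e = 11 mm; θ ← 0°
rotate_crank_by(+39°): θ ← 0° +39° = 39°
rotate_crank_by(-72°): θ ← 39° -72° = -33°
rotate_crank_by(+55°): θ ← -33° +55° = 22°
rotate_crank_by(-67°): θ ← 22° -67° = -45°
rotate_crank_by(-22°): θ ← -45° -22° = -67°
rotate_crank_by(+56°): θ ← -67° +56° = -11°
rotate_crank_by(-12°): θ ← -11° -12° = -23°
rotate_crank_by(-80°): θ ← -23° -80° = -103°
crank pin P = (r cos θ, r sin θ) = (-13.497063, -58.462204)
h = r sin θ − e = -58.462204 − 11 = -69.462204
sin φ = h / L = -69.462204 / 239 = -0.29063684
φ = arcsin(-0.29063684) = -16.896086°

-16.8961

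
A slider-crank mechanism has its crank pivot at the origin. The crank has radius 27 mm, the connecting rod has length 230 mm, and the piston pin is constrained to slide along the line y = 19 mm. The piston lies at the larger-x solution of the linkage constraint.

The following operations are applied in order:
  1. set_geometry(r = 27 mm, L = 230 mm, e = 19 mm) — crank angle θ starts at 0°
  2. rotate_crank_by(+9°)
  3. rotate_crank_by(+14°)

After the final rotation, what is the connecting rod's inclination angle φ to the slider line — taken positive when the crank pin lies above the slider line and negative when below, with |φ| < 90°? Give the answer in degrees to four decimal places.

set_geometry: r = 27 mm, L = 230 mm, e = 19 mm; θ ← 0°
rotate_crank_by(+9°): θ ← 0° +9° = 9°
rotate_crank_by(+14°): θ ← 9° +14° = 23°
crank pin P = (r cos θ, r sin θ) = (24.853631, 10.549740)
h = r sin θ − e = 10.549740 − 19 = -8.450260
sin φ = h / L = -8.450260 / 230 = -0.03674026
φ = arcsin(-0.03674026) = -2.105536°

-2.1055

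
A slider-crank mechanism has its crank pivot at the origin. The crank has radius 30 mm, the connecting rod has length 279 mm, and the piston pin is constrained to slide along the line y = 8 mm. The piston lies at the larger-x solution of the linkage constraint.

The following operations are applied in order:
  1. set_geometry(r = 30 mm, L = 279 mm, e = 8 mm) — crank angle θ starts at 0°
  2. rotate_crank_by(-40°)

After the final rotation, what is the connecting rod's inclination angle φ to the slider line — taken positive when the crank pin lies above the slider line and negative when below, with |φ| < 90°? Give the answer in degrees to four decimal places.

set_geometry: r = 30 mm, L = 279 mm, e = 8 mm; θ ← 0°
rotate_crank_by(-40°): θ ← 0° -40° = -40°
crank pin P = (r cos θ, r sin θ) = (22.981333, -19.283628)
h = r sin θ − e = -19.283628 − 8 = -27.283628
sin φ = h / L = -27.283628 / 279 = -0.09779078
φ = arcsin(-0.09779078) = -5.611968°

-5.6120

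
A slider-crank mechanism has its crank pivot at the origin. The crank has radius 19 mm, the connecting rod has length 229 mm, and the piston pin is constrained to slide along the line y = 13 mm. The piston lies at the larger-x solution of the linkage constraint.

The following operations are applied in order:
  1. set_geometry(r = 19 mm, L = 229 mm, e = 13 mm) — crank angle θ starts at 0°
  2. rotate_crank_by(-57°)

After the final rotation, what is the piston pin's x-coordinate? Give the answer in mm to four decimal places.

set_geometry: r = 19 mm, L = 229 mm, e = 13 mm; θ ← 0°
rotate_crank_by(-57°): θ ← 0° -57° = -57°
crank pin P = (r cos θ, r sin θ) = (10.348142, -15.934741)
h = r sin θ − e = -15.934741 − 13 = -28.934741
x = r cos θ + √(L² − h²) = 10.348142 + √(52441.0 − 837.2192) = 10.348142 + 227.164656 = 237.512797

237.5128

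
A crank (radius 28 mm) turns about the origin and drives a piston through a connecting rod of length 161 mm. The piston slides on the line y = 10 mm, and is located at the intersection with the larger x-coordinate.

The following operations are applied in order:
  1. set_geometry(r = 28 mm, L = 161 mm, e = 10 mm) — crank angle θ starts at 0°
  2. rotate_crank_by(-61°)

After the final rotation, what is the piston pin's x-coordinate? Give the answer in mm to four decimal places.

170.8371

set_geometry: r = 28 mm, L = 161 mm, e = 10 mm; θ ← 0°
rotate_crank_by(-61°): θ ← 0° -61° = -61°
crank pin P = (r cos θ, r sin θ) = (13.574669, -24.489352)
h = r sin θ − e = -24.489352 − 10 = -34.489352
x = r cos θ + √(L² − h²) = 13.574669 + √(25921.0 − 1189.5154) = 13.574669 + 157.262470 = 170.837140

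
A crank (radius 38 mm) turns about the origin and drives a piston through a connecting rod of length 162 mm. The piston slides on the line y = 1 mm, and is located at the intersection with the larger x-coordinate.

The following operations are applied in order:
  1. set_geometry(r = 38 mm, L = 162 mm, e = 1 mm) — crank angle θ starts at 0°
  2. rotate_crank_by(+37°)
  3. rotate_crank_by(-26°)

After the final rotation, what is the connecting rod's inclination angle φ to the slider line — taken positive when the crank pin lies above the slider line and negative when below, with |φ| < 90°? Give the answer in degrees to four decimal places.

2.2113

set_geometry: r = 38 mm, L = 162 mm, e = 1 mm; θ ← 0°
rotate_crank_by(+37°): θ ← 0° +37° = 37°
rotate_crank_by(-26°): θ ← 37° -26° = 11°
crank pin P = (r cos θ, r sin θ) = (37.301833, 7.250742)
h = r sin θ − e = 7.250742 − 1 = 6.250742
sin φ = h / L = 6.250742 / 162 = 0.03858483
φ = arcsin(0.03858483) = 2.211297°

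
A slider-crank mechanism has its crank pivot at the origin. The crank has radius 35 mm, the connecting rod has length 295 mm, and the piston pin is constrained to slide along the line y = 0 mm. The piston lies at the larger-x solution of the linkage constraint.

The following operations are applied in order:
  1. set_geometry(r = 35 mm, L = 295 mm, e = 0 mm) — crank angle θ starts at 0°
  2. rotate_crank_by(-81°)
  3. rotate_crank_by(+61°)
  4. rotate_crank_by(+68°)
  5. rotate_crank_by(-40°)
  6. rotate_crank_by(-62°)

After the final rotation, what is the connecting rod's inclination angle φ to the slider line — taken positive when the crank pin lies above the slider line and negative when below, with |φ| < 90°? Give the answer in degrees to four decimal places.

set_geometry: r = 35 mm, L = 295 mm, e = 0 mm; θ ← 0°
rotate_crank_by(-81°): θ ← 0° -81° = -81°
rotate_crank_by(+61°): θ ← -81° +61° = -20°
rotate_crank_by(+68°): θ ← -20° +68° = 48°
rotate_crank_by(-40°): θ ← 48° -40° = 8°
rotate_crank_by(-62°): θ ← 8° -62° = -54°
crank pin P = (r cos θ, r sin θ) = (20.572484, -28.315595)
h = r sin θ − e = -28.315595 − 0 = -28.315595
sin φ = h / L = -28.315595 / 295 = -0.09598507
φ = arcsin(-0.09598507) = -5.508019°

-5.5080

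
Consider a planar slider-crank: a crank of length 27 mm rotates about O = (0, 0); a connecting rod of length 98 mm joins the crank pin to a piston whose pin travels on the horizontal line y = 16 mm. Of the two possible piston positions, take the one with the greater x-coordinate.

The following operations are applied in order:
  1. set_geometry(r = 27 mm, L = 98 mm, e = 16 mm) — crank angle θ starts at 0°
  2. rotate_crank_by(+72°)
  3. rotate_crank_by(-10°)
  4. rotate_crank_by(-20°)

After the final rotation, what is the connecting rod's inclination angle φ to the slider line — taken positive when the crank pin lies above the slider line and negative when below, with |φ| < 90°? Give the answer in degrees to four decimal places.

set_geometry: r = 27 mm, L = 98 mm, e = 16 mm; θ ← 0°
rotate_crank_by(+72°): θ ← 0° +72° = 72°
rotate_crank_by(-10°): θ ← 72° -10° = 62°
rotate_crank_by(-20°): θ ← 62° -20° = 42°
crank pin P = (r cos θ, r sin θ) = (20.064910, 18.066526)
h = r sin θ − e = 18.066526 − 16 = 2.066526
sin φ = h / L = 2.066526 / 98 = 0.02108700
φ = arcsin(0.02108700) = 1.208286°

1.2083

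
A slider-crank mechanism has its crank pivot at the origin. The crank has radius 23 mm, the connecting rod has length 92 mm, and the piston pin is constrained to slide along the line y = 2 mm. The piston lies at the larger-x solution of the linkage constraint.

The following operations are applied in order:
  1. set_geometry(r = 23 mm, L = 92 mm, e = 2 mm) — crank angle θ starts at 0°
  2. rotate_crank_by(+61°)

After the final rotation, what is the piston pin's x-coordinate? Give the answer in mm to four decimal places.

101.3493

set_geometry: r = 23 mm, L = 92 mm, e = 2 mm; θ ← 0°
rotate_crank_by(+61°): θ ← 0° +61° = 61°
crank pin P = (r cos θ, r sin θ) = (11.150621, 20.116253)
h = r sin θ − e = 20.116253 − 2 = 18.116253
x = r cos θ + √(L² − h²) = 11.150621 + √(8464.0 − 328.1986) = 11.150621 + 90.198677 = 101.349298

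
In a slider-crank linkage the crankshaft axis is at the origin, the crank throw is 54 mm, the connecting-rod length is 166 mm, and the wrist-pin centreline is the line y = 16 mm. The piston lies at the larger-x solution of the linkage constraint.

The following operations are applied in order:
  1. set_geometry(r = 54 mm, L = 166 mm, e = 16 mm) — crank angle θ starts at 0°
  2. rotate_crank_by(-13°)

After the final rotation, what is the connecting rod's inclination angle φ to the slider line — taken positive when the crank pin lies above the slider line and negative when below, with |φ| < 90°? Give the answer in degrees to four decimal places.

-9.7624

set_geometry: r = 54 mm, L = 166 mm, e = 16 mm; θ ← 0°
rotate_crank_by(-13°): θ ← 0° -13° = -13°
crank pin P = (r cos θ, r sin θ) = (52.615983, -12.147357)
h = r sin θ − e = -12.147357 − 16 = -28.147357
sin φ = h / L = -28.147357 / 166 = -0.16956239
φ = arcsin(-0.16956239) = -9.762377°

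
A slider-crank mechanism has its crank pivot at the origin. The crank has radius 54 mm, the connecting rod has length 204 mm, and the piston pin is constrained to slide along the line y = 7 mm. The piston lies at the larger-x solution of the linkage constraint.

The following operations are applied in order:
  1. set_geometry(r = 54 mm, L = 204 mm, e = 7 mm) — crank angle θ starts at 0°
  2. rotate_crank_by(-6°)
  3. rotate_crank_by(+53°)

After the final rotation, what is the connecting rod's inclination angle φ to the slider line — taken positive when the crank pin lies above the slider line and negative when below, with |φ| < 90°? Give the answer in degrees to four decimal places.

set_geometry: r = 54 mm, L = 204 mm, e = 7 mm; θ ← 0°
rotate_crank_by(-6°): θ ← 0° -6° = -6°
rotate_crank_by(+53°): θ ← -6° +53° = 47°
crank pin P = (r cos θ, r sin θ) = (36.827911, 39.493100)
h = r sin θ − e = 39.493100 − 7 = 32.493100
sin φ = h / L = 32.493100 / 204 = 0.15927990
φ = arcsin(0.15927990) = 9.165102°

9.1651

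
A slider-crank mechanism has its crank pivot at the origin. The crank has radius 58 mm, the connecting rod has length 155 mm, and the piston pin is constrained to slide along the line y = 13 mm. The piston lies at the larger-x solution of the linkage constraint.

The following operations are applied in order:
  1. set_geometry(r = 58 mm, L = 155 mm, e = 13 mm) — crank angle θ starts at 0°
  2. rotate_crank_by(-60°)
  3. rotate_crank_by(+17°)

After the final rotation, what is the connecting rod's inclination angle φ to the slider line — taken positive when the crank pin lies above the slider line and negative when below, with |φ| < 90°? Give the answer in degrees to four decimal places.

-19.8202

set_geometry: r = 58 mm, L = 155 mm, e = 13 mm; θ ← 0°
rotate_crank_by(-60°): θ ← 0° -60° = -60°
rotate_crank_by(+17°): θ ← -60° +17° = -43°
crank pin P = (r cos θ, r sin θ) = (42.418515, -39.555905)
h = r sin θ − e = -39.555905 − 13 = -52.555905
sin φ = h / L = -52.555905 / 155 = -0.33907035
φ = arcsin(-0.33907035) = -19.820245°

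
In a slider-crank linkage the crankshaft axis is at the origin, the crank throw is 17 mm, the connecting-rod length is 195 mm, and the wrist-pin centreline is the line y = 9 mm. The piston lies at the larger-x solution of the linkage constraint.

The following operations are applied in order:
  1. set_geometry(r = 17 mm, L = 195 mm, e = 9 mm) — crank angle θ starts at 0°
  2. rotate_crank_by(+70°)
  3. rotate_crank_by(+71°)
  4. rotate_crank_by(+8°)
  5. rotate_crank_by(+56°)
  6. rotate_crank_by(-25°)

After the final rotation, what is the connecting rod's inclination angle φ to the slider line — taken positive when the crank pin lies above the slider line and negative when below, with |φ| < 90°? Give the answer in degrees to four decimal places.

set_geometry: r = 17 mm, L = 195 mm, e = 9 mm; θ ← 0°
rotate_crank_by(+70°): θ ← 0° +70° = 70°
rotate_crank_by(+71°): θ ← 70° +71° = 141°
rotate_crank_by(+8°): θ ← 141° +8° = 149°
rotate_crank_by(+56°): θ ← 149° +56° = 205°
rotate_crank_by(-25°): θ ← 205° -25° = 180°
crank pin P = (r cos θ, r sin θ) = (-17.000000, 0.000000)
h = r sin θ − e = 0.000000 − 9 = -9.000000
sin φ = h / L = -9.000000 / 195 = -0.04615385
φ = arcsin(-0.04615385) = -2.645360°

-2.6454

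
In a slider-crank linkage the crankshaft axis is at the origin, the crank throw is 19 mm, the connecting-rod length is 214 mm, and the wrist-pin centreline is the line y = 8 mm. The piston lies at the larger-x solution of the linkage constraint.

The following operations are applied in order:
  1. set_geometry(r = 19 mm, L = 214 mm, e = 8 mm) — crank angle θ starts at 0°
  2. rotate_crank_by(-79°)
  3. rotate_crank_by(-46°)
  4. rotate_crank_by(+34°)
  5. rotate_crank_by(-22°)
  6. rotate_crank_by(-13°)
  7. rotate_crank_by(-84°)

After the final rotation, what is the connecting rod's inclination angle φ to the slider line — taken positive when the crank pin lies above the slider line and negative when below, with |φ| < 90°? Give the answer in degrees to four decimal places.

set_geometry: r = 19 mm, L = 214 mm, e = 8 mm; θ ← 0°
rotate_crank_by(-79°): θ ← 0° -79° = -79°
rotate_crank_by(-46°): θ ← -79° -46° = -125°
rotate_crank_by(+34°): θ ← -125° +34° = -91°
rotate_crank_by(-22°): θ ← -91° -22° = -113°
rotate_crank_by(-13°): θ ← -113° -13° = -126°
rotate_crank_by(-84°): θ ← -126° -84° = -210°
crank pin P = (r cos θ, r sin θ) = (-16.454483, 9.500000)
h = r sin θ − e = 9.500000 − 8 = 1.500000
sin φ = h / L = 1.500000 / 214 = 0.00700935
φ = arcsin(0.00700935) = 0.401609°

0.4016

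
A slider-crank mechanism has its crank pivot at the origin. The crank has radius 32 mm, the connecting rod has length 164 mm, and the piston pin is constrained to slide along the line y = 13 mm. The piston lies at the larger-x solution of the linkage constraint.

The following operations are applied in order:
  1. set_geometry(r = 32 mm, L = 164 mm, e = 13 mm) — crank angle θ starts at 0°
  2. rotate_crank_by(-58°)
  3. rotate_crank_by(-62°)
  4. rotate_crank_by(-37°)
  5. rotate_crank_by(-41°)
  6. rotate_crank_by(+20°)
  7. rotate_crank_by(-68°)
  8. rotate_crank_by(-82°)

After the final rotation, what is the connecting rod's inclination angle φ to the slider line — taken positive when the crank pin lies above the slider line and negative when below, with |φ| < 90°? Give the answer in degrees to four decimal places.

set_geometry: r = 32 mm, L = 164 mm, e = 13 mm; θ ← 0°
rotate_crank_by(-58°): θ ← 0° -58° = -58°
rotate_crank_by(-62°): θ ← -58° -62° = -120°
rotate_crank_by(-37°): θ ← -120° -37° = -157°
rotate_crank_by(-41°): θ ← -157° -41° = -198°
rotate_crank_by(+20°): θ ← -198° +20° = -178°
rotate_crank_by(-68°): θ ← -178° -68° = -246°
rotate_crank_by(-82°): θ ← -246° -82° = -328°
crank pin P = (r cos θ, r sin θ) = (27.137539, 16.957416)
h = r sin θ − e = 16.957416 − 13 = 3.957416
sin φ = h / L = 3.957416 / 164 = 0.02413059
φ = arcsin(0.02413059) = 1.382715°

1.3827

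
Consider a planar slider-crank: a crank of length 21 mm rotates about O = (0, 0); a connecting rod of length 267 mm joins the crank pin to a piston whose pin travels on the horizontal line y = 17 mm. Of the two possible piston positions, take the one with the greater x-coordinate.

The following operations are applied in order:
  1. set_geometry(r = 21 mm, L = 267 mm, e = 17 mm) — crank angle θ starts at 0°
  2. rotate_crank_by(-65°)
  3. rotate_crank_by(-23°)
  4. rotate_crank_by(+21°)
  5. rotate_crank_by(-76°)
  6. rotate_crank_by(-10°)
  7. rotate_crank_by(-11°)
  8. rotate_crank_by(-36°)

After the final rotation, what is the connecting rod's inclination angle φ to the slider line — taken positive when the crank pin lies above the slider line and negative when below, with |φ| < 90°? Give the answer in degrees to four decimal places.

set_geometry: r = 21 mm, L = 267 mm, e = 17 mm; θ ← 0°
rotate_crank_by(-65°): θ ← 0° -65° = -65°
rotate_crank_by(-23°): θ ← -65° -23° = -88°
rotate_crank_by(+21°): θ ← -88° +21° = -67°
rotate_crank_by(-76°): θ ← -67° -76° = -143°
rotate_crank_by(-10°): θ ← -143° -10° = -153°
rotate_crank_by(-11°): θ ← -153° -11° = -164°
rotate_crank_by(-36°): θ ← -164° -36° = -200°
crank pin P = (r cos θ, r sin θ) = (-19.733545, 7.182423)
h = r sin θ − e = 7.182423 − 17 = -9.817577
sin φ = h / L = -9.817577 / 267 = -0.03676995
φ = arcsin(-0.03676995) = -2.107238°

-2.1072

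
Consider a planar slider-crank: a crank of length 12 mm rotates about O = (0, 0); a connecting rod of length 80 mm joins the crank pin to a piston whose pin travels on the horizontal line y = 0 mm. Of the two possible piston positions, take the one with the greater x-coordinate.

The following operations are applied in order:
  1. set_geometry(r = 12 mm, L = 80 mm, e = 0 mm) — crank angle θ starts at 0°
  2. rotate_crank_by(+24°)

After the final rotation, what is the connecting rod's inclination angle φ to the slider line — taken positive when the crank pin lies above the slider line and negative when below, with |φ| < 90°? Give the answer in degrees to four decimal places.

set_geometry: r = 12 mm, L = 80 mm, e = 0 mm; θ ← 0°
rotate_crank_by(+24°): θ ← 0° +24° = 24°
crank pin P = (r cos θ, r sin θ) = (10.962545, 4.880840)
h = r sin θ − e = 4.880840 − 0 = 4.880840
sin φ = h / L = 4.880840 / 80 = 0.06101050
φ = arcsin(0.06101050) = 3.497816°

3.4978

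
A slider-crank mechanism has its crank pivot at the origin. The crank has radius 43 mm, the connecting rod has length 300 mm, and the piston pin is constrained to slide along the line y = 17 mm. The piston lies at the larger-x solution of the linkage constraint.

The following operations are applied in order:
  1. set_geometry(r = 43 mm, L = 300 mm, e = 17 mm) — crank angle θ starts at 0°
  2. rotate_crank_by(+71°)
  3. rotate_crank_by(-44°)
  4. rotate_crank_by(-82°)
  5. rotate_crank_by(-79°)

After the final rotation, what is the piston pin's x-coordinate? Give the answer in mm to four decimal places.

set_geometry: r = 43 mm, L = 300 mm, e = 17 mm; θ ← 0°
rotate_crank_by(+71°): θ ← 0° +71° = 71°
rotate_crank_by(-44°): θ ← 71° -44° = 27°
rotate_crank_by(-82°): θ ← 27° -82° = -55°
rotate_crank_by(-79°): θ ← -55° -79° = -134°
crank pin P = (r cos θ, r sin θ) = (-29.870310, -30.931611)
h = r sin θ − e = -30.931611 − 17 = -47.931611
x = r cos θ + √(L² − h²) = -29.870310 + √(90000.0 − 2297.4394) = -29.870310 + 296.146181 = 266.275871

266.2759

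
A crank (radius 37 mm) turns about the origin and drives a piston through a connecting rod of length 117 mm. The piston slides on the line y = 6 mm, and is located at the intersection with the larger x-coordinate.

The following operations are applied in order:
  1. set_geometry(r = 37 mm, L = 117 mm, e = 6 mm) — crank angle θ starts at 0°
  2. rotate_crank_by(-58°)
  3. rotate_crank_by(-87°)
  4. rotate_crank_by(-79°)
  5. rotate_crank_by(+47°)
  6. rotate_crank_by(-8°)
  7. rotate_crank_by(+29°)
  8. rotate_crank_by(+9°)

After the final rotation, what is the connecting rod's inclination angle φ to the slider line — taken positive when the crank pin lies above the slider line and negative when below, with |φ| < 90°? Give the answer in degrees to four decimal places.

-12.9158

set_geometry: r = 37 mm, L = 117 mm, e = 6 mm; θ ← 0°
rotate_crank_by(-58°): θ ← 0° -58° = -58°
rotate_crank_by(-87°): θ ← -58° -87° = -145°
rotate_crank_by(-79°): θ ← -145° -79° = -224°
rotate_crank_by(+47°): θ ← -224° +47° = -177°
rotate_crank_by(-8°): θ ← -177° -8° = -185°
rotate_crank_by(+29°): θ ← -185° +29° = -156°
rotate_crank_by(+9°): θ ← -156° +9° = -147°
crank pin P = (r cos θ, r sin θ) = (-31.030811, -20.151644)
h = r sin θ − e = -20.151644 − 6 = -26.151644
sin φ = h / L = -26.151644 / 117 = -0.22351833
φ = arcsin(-0.22351833) = -12.915766°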